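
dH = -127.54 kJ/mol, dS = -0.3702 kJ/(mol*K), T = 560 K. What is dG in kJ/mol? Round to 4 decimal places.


Gibbs: dG = dH - T*dS (consistent units, dS already in kJ/(mol*K)).
T*dS = 560 * -0.3702 = -207.312
dG = -127.54 - (-207.312)
dG = 79.772 kJ/mol, rounded to 4 dp:

79.7720 kJ/mol


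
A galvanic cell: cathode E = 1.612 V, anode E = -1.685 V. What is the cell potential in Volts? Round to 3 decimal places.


Standard cell potential: E_cell = E_cathode - E_anode.
E_cell = 1.612 - (-1.685)
E_cell = 3.297 V, rounded to 3 dp:

3.297 V


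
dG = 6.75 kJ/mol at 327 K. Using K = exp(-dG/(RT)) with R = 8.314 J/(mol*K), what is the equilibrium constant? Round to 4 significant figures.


dG is in kJ/mol; multiply by 1000 to match R in J/(mol*K).
RT = 8.314 * 327 = 2718.678 J/mol
exponent = -dG*1000 / (RT) = -(6.75*1000) / 2718.678 = -2.48282437
K = exp(-2.48282437)
K = 0.083507037, rounded to 4 significant figures:

0.08351


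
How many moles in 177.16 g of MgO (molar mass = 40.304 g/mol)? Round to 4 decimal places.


n = mass / M
n = 177.16 / 40.304
n = 4.39559349 mol, rounded to 4 dp:

4.3956 mol


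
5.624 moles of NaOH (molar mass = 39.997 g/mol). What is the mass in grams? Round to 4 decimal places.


mass = n * M
mass = 5.624 * 39.997
mass = 224.943128 g, rounded to 4 dp:

224.9431 g


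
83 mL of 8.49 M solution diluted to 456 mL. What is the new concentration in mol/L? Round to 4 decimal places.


Dilution: M1*V1 = M2*V2, solve for M2.
M2 = M1*V1 / V2
M2 = 8.49 * 83 / 456
M2 = 704.67 / 456
M2 = 1.54532895 mol/L, rounded to 4 dp:

1.5453 mol/L


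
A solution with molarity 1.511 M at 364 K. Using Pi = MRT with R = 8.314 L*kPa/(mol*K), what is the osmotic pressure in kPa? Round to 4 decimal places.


Osmotic pressure (van't Hoff): Pi = M*R*T.
RT = 8.314 * 364 = 3026.296
Pi = 1.511 * 3026.296
Pi = 4572.733256 kPa, rounded to 4 dp:

4572.7333 kPa


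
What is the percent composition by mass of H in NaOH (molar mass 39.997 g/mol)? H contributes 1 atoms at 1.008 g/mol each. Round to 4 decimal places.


pct = 100 * (n_elem * M_elem) / M_total
mass_contribution = 1 * 1.008 = 1.008 g/mol
pct = 100 * 1.008 / 39.997
pct = 2.52018901 %, rounded to 4 dp:

2.5202 %


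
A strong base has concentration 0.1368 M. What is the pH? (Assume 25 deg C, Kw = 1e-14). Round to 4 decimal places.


A strong base dissociates completely, so [OH-] equals the given concentration.
pOH = -log10([OH-]) = -log10(0.1368) = 0.863914
pH = 14 - pOH = 14 - 0.863914
pH = 13.136086, rounded to 4 dp:

13.1361


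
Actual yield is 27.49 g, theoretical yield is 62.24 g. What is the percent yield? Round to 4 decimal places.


% yield = 100 * actual / theoretical
% yield = 100 * 27.49 / 62.24
% yield = 44.16773779 %, rounded to 4 dp:

44.1677 %


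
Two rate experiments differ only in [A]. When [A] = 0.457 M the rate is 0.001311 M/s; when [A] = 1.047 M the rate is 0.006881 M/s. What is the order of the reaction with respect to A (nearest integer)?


Rate is proportional to [A]^n, so rate2/rate1 = ([A]2/[A]1)^n. Take logs to solve for n.
rate2/rate1 = 0.006881 / 0.001311 = 5.2487
[A]2/[A]1 = 1.047 / 0.457 = 2.291
n = ln(5.2487) / ln(2.291) = 2.0
Nearest integer order:

2


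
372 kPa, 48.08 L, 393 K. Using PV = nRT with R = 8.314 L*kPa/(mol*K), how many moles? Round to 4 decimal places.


PV = nRT, solve for n = PV / (RT).
PV = 372 * 48.08 = 17885.76
RT = 8.314 * 393 = 3267.402
n = 17885.76 / 3267.402
n = 5.47400044 mol, rounded to 4 dp:

5.4740 mol


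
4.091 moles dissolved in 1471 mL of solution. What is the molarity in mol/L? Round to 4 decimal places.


Convert volume to liters: V_L = V_mL / 1000.
V_L = 1471 / 1000 = 1.471 L
M = n / V_L = 4.091 / 1.471
M = 2.78110129 mol/L, rounded to 4 dp:

2.7811 mol/L


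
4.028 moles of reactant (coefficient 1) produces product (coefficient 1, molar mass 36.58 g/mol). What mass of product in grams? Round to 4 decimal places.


Use the coefficient ratio to convert reactant moles to product moles, then multiply by the product's molar mass.
moles_P = moles_R * (coeff_P / coeff_R) = 4.028 * (1/1) = 4.028
mass_P = moles_P * M_P = 4.028 * 36.58
mass_P = 147.34424 g, rounded to 4 dp:

147.3442 g


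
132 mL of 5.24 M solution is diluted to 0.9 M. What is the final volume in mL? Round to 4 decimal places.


Dilution: M1*V1 = M2*V2, solve for V2.
V2 = M1*V1 / M2
V2 = 5.24 * 132 / 0.9
V2 = 691.68 / 0.9
V2 = 768.53333333 mL, rounded to 4 dp:

768.5333 mL


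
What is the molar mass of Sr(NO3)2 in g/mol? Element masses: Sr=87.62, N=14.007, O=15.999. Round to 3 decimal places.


M = sum(count * atomic_mass) over atoms.
M = 1*87.62 + 2*14.007 + 6*15.999
M = 87.62 + 28.014 + 95.994
M = 211.628 g/mol, rounded to 3 dp:

211.628 g/mol


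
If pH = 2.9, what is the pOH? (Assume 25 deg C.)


At 25 deg C, pH + pOH = 14.
pOH = 14 - pH = 14 - 2.9
pOH = 11.1:

11.10


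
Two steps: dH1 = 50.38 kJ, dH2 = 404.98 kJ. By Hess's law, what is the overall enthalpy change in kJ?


Hess's law: enthalpy is a state function, so add the step enthalpies.
dH_total = dH1 + dH2 = 50.38 + (404.98)
dH_total = 455.36 kJ:

455.36 kJ


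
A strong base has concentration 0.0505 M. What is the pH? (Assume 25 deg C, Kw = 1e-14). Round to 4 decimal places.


A strong base dissociates completely, so [OH-] equals the given concentration.
pOH = -log10([OH-]) = -log10(0.0505) = 1.296709
pH = 14 - pOH = 14 - 1.296709
pH = 12.703291, rounded to 4 dp:

12.7033


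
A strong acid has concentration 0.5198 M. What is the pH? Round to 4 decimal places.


A strong acid dissociates completely, so [H+] equals the given concentration.
pH = -log10([H+]) = -log10(0.5198)
pH = 0.28416372, rounded to 4 dp:

0.2842


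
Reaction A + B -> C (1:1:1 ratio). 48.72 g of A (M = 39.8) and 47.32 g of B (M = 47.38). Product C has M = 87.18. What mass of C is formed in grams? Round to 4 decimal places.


Find moles of each reactant; the smaller value is the limiting reagent in a 1:1:1 reaction, so moles_C equals moles of the limiter.
n_A = mass_A / M_A = 48.72 / 39.8 = 1.224121 mol
n_B = mass_B / M_B = 47.32 / 47.38 = 0.998734 mol
Limiting reagent: B (smaller), n_limiting = 0.998734 mol
mass_C = n_limiting * M_C = 0.998734 * 87.18
mass_C = 87.06963012 g, rounded to 4 dp:

87.0696 g


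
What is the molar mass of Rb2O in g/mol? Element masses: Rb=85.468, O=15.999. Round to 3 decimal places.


M = sum(count * atomic_mass) over atoms.
M = 2*85.468 + 1*15.999
M = 170.936 + 15.999
M = 186.935 g/mol, rounded to 3 dp:

186.935 g/mol


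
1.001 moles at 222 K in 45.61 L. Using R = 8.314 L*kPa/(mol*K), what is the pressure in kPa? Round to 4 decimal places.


PV = nRT, solve for P = nRT / V.
nRT = 1.001 * 8.314 * 222 = 1847.5537
P = 1847.5537 / 45.61
P = 40.50764525 kPa, rounded to 4 dp:

40.5076 kPa


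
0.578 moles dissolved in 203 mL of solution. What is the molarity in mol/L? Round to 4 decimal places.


Convert volume to liters: V_L = V_mL / 1000.
V_L = 203 / 1000 = 0.203 L
M = n / V_L = 0.578 / 0.203
M = 2.84729064 mol/L, rounded to 4 dp:

2.8473 mol/L


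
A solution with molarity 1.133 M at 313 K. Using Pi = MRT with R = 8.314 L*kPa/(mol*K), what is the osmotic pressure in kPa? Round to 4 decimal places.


Osmotic pressure (van't Hoff): Pi = M*R*T.
RT = 8.314 * 313 = 2602.282
Pi = 1.133 * 2602.282
Pi = 2948.385506 kPa, rounded to 4 dp:

2948.3855 kPa


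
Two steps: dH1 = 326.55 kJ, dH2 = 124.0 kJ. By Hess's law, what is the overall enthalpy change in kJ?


Hess's law: enthalpy is a state function, so add the step enthalpies.
dH_total = dH1 + dH2 = 326.55 + (124.0)
dH_total = 450.55 kJ:

450.55 kJ


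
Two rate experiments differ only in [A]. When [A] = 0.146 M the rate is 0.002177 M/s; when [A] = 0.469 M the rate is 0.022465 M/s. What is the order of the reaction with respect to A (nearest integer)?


Rate is proportional to [A]^n, so rate2/rate1 = ([A]2/[A]1)^n. Take logs to solve for n.
rate2/rate1 = 0.022465 / 0.002177 = 10.3192
[A]2/[A]1 = 0.469 / 0.146 = 3.2123
n = ln(10.3192) / ln(3.2123) = 2.0
Nearest integer order:

2


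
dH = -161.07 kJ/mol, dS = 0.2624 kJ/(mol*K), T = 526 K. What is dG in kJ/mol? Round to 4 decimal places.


Gibbs: dG = dH - T*dS (consistent units, dS already in kJ/(mol*K)).
T*dS = 526 * 0.2624 = 138.0224
dG = -161.07 - (138.0224)
dG = -299.0924 kJ/mol, rounded to 4 dp:

-299.0924 kJ/mol


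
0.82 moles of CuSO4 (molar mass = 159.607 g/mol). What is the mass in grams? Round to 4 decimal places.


mass = n * M
mass = 0.82 * 159.607
mass = 130.87774 g, rounded to 4 dp:

130.8777 g


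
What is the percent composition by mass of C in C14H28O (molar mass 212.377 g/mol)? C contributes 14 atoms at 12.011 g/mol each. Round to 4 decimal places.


pct = 100 * (n_elem * M_elem) / M_total
mass_contribution = 14 * 12.011 = 168.154 g/mol
pct = 100 * 168.154 / 212.377
pct = 79.1771237 %, rounded to 4 dp:

79.1771 %


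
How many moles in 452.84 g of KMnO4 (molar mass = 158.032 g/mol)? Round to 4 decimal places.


n = mass / M
n = 452.84 / 158.032
n = 2.8654956 mol, rounded to 4 dp:

2.8655 mol


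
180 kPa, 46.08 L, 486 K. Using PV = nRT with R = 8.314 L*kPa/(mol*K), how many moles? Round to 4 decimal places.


PV = nRT, solve for n = PV / (RT).
PV = 180 * 46.08 = 8294.4
RT = 8.314 * 486 = 4040.604
n = 8294.4 / 4040.604
n = 2.05276241 mol, rounded to 4 dp:

2.0528 mol


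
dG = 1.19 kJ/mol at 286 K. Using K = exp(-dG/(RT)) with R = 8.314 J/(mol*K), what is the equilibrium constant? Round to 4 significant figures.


dG is in kJ/mol; multiply by 1000 to match R in J/(mol*K).
RT = 8.314 * 286 = 2377.804 J/mol
exponent = -dG*1000 / (RT) = -(1.19*1000) / 2377.804 = -0.50046177
K = exp(-0.50046177)
K = 0.60625065, rounded to 4 significant figures:

0.6063


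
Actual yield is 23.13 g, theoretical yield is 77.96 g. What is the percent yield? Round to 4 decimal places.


% yield = 100 * actual / theoretical
% yield = 100 * 23.13 / 77.96
% yield = 29.66906106 %, rounded to 4 dp:

29.6691 %


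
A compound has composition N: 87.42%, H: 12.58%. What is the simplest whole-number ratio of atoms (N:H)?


Assume 100 g of compound, divide each mass% by atomic mass to get moles, then normalize by the smallest to get a raw atom ratio.
Moles per 100 g: N: 87.42/14.007 = 6.2412, H: 12.58/1.008 = 12.4802
Raw ratio (divide by min = 6.2412): N: 1.0, H: 2.0
Multiply by 1 to clear fractions: N: 1.0 ~= 1, H: 2.0 ~= 2
Reduce by GCD to get the simplest whole-number ratio:

1:2


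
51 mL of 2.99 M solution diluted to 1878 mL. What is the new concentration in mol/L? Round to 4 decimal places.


Dilution: M1*V1 = M2*V2, solve for M2.
M2 = M1*V1 / V2
M2 = 2.99 * 51 / 1878
M2 = 152.49 / 1878
M2 = 0.08119808 mol/L, rounded to 4 dp:

0.0812 mol/L


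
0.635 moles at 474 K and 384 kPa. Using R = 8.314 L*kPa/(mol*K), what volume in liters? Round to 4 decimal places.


PV = nRT, solve for V = nRT / P.
nRT = 0.635 * 8.314 * 474 = 2502.4309
V = 2502.4309 / 384
V = 6.51674714 L, rounded to 4 dp:

6.5167 L


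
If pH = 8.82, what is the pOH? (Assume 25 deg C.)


At 25 deg C, pH + pOH = 14.
pOH = 14 - pH = 14 - 8.82
pOH = 5.18:

5.18


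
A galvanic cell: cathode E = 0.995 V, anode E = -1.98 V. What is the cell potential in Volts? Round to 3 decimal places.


Standard cell potential: E_cell = E_cathode - E_anode.
E_cell = 0.995 - (-1.98)
E_cell = 2.975 V, rounded to 3 dp:

2.975 V


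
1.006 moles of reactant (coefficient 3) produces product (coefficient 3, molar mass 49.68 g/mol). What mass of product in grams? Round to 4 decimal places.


Use the coefficient ratio to convert reactant moles to product moles, then multiply by the product's molar mass.
moles_P = moles_R * (coeff_P / coeff_R) = 1.006 * (3/3) = 1.006
mass_P = moles_P * M_P = 1.006 * 49.68
mass_P = 49.97808 g, rounded to 4 dp:

49.9781 g


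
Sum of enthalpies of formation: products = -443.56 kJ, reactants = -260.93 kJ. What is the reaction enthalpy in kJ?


dH_rxn = sum(dH_f products) - sum(dH_f reactants)
dH_rxn = -443.56 - (-260.93)
dH_rxn = -182.63 kJ:

-182.63 kJ


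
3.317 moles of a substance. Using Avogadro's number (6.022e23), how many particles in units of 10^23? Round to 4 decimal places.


N = n * NA, then divide by 1e23 for the requested units.
N / 1e23 = n * 6.022
N / 1e23 = 3.317 * 6.022
N / 1e23 = 19.974974, rounded to 4 dp:

19.9750


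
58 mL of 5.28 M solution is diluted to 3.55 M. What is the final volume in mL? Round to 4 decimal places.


Dilution: M1*V1 = M2*V2, solve for V2.
V2 = M1*V1 / M2
V2 = 5.28 * 58 / 3.55
V2 = 306.24 / 3.55
V2 = 86.26478873 mL, rounded to 4 dp:

86.2648 mL


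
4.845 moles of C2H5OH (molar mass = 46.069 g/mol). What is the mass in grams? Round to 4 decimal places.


mass = n * M
mass = 4.845 * 46.069
mass = 223.204305 g, rounded to 4 dp:

223.2043 g


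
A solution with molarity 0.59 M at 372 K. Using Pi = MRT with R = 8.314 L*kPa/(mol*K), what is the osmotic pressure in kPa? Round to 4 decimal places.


Osmotic pressure (van't Hoff): Pi = M*R*T.
RT = 8.314 * 372 = 3092.808
Pi = 0.59 * 3092.808
Pi = 1824.75672 kPa, rounded to 4 dp:

1824.7567 kPa


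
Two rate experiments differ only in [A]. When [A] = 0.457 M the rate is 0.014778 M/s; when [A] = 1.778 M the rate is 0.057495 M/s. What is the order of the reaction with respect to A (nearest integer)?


Rate is proportional to [A]^n, so rate2/rate1 = ([A]2/[A]1)^n. Take logs to solve for n.
rate2/rate1 = 0.057495 / 0.014778 = 3.8906
[A]2/[A]1 = 1.778 / 0.457 = 3.8906
n = ln(3.8906) / ln(3.8906) = 1.0
Nearest integer order:

1


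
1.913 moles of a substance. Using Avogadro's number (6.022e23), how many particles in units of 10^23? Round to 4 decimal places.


N = n * NA, then divide by 1e23 for the requested units.
N / 1e23 = n * 6.022
N / 1e23 = 1.913 * 6.022
N / 1e23 = 11.520086, rounded to 4 dp:

11.5201


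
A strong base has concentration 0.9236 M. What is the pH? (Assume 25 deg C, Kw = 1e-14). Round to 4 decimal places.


A strong base dissociates completely, so [OH-] equals the given concentration.
pOH = -log10([OH-]) = -log10(0.9236) = 0.034516
pH = 14 - pOH = 14 - 0.034516
pH = 13.965484, rounded to 4 dp:

13.9655


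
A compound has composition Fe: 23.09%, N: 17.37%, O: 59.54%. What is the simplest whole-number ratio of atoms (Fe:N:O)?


Assume 100 g of compound, divide each mass% by atomic mass to get moles, then normalize by the smallest to get a raw atom ratio.
Moles per 100 g: Fe: 23.09/55.845 = 0.4135, N: 17.37/14.007 = 1.2401, O: 59.54/15.999 = 3.7215
Raw ratio (divide by min = 0.4135): Fe: 1.0, N: 2.999, O: 9.001
Multiply by 1 to clear fractions: Fe: 1.0 ~= 1, N: 2.999 ~= 3, O: 9.001 ~= 9
Reduce by GCD to get the simplest whole-number ratio:

1:3:9


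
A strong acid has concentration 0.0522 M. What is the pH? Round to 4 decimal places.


A strong acid dissociates completely, so [H+] equals the given concentration.
pH = -log10([H+]) = -log10(0.0522)
pH = 1.2823295, rounded to 4 dp:

1.2823


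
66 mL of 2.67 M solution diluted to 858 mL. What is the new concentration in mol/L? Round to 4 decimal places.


Dilution: M1*V1 = M2*V2, solve for M2.
M2 = M1*V1 / V2
M2 = 2.67 * 66 / 858
M2 = 176.22 / 858
M2 = 0.20538462 mol/L, rounded to 4 dp:

0.2054 mol/L


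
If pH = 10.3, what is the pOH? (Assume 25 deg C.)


At 25 deg C, pH + pOH = 14.
pOH = 14 - pH = 14 - 10.3
pOH = 3.7:

3.70


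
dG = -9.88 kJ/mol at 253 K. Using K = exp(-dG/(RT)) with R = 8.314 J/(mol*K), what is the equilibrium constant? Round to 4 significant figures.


dG is in kJ/mol; multiply by 1000 to match R in J/(mol*K).
RT = 8.314 * 253 = 2103.442 J/mol
exponent = -dG*1000 / (RT) = -(-9.88*1000) / 2103.442 = 4.69706319
K = exp(4.69706319)
K = 109.62475, rounded to 4 significant figures:

109.6


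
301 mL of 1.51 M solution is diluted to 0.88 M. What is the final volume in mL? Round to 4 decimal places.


Dilution: M1*V1 = M2*V2, solve for V2.
V2 = M1*V1 / M2
V2 = 1.51 * 301 / 0.88
V2 = 454.51 / 0.88
V2 = 516.48863636 mL, rounded to 4 dp:

516.4886 mL


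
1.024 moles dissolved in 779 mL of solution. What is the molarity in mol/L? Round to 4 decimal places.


Convert volume to liters: V_L = V_mL / 1000.
V_L = 779 / 1000 = 0.779 L
M = n / V_L = 1.024 / 0.779
M = 1.31450578 mol/L, rounded to 4 dp:

1.3145 mol/L


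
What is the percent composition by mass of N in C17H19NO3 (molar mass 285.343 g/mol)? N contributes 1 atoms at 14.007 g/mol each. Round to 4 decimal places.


pct = 100 * (n_elem * M_elem) / M_total
mass_contribution = 1 * 14.007 = 14.007 g/mol
pct = 100 * 14.007 / 285.343
pct = 4.90882902 %, rounded to 4 dp:

4.9088 %


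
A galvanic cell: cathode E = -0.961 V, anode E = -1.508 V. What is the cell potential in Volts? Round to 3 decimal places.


Standard cell potential: E_cell = E_cathode - E_anode.
E_cell = -0.961 - (-1.508)
E_cell = 0.547 V, rounded to 3 dp:

0.547 V


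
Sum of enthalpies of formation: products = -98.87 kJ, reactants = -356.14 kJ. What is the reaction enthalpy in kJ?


dH_rxn = sum(dH_f products) - sum(dH_f reactants)
dH_rxn = -98.87 - (-356.14)
dH_rxn = 257.27 kJ:

257.27 kJ


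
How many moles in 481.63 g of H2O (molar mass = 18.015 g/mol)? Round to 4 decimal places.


n = mass / M
n = 481.63 / 18.015
n = 26.7349431 mol, rounded to 4 dp:

26.7349 mol


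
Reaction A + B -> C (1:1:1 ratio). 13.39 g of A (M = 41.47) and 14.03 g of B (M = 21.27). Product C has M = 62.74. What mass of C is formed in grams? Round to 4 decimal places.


Find moles of each reactant; the smaller value is the limiting reagent in a 1:1:1 reaction, so moles_C equals moles of the limiter.
n_A = mass_A / M_A = 13.39 / 41.47 = 0.322884 mol
n_B = mass_B / M_B = 14.03 / 21.27 = 0.659614 mol
Limiting reagent: A (smaller), n_limiting = 0.322884 mol
mass_C = n_limiting * M_C = 0.322884 * 62.74
mass_C = 20.25774216 g, rounded to 4 dp:

20.2577 g


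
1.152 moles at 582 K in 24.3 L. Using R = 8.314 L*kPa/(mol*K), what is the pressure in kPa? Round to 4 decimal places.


PV = nRT, solve for P = nRT / V.
nRT = 1.152 * 8.314 * 582 = 5574.2377
P = 5574.2377 / 24.3
P = 229.39249794 kPa, rounded to 4 dp:

229.3925 kPa


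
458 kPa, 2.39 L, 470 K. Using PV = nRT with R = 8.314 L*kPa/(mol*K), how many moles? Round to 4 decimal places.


PV = nRT, solve for n = PV / (RT).
PV = 458 * 2.39 = 1094.62
RT = 8.314 * 470 = 3907.58
n = 1094.62 / 3907.58
n = 0.28012734 mol, rounded to 4 dp:

0.2801 mol


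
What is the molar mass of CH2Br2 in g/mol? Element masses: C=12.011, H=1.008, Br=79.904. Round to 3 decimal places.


M = sum(count * atomic_mass) over atoms.
M = 1*12.011 + 2*1.008 + 2*79.904
M = 12.011 + 2.016 + 159.808
M = 173.835 g/mol, rounded to 3 dp:

173.835 g/mol


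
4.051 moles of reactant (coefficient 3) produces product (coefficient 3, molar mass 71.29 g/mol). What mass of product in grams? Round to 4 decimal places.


Use the coefficient ratio to convert reactant moles to product moles, then multiply by the product's molar mass.
moles_P = moles_R * (coeff_P / coeff_R) = 4.051 * (3/3) = 4.051
mass_P = moles_P * M_P = 4.051 * 71.29
mass_P = 288.79579 g, rounded to 4 dp:

288.7958 g


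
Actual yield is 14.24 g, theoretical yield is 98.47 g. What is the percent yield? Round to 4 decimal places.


% yield = 100 * actual / theoretical
% yield = 100 * 14.24 / 98.47
% yield = 14.46125724 %, rounded to 4 dp:

14.4613 %


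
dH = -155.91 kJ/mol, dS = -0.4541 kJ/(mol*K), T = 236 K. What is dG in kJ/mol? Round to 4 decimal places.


Gibbs: dG = dH - T*dS (consistent units, dS already in kJ/(mol*K)).
T*dS = 236 * -0.4541 = -107.1676
dG = -155.91 - (-107.1676)
dG = -48.7424 kJ/mol, rounded to 4 dp:

-48.7424 kJ/mol


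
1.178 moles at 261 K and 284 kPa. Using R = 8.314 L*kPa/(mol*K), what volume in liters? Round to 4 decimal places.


PV = nRT, solve for V = nRT / P.
nRT = 1.178 * 8.314 * 261 = 2556.2058
V = 2556.2058 / 284
V = 9.00072465 L, rounded to 4 dp:

9.0007 L


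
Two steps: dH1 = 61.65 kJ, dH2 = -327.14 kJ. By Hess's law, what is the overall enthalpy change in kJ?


Hess's law: enthalpy is a state function, so add the step enthalpies.
dH_total = dH1 + dH2 = 61.65 + (-327.14)
dH_total = -265.49 kJ:

-265.49 kJ


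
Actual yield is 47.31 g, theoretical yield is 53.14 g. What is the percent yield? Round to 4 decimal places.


% yield = 100 * actual / theoretical
% yield = 100 * 47.31 / 53.14
% yield = 89.02898005 %, rounded to 4 dp:

89.0290 %


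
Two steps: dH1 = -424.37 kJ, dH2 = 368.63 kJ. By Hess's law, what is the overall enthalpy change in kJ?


Hess's law: enthalpy is a state function, so add the step enthalpies.
dH_total = dH1 + dH2 = -424.37 + (368.63)
dH_total = -55.74 kJ:

-55.74 kJ


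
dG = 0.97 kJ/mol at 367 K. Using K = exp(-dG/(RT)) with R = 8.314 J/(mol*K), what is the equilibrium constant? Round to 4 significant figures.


dG is in kJ/mol; multiply by 1000 to match R in J/(mol*K).
RT = 8.314 * 367 = 3051.238 J/mol
exponent = -dG*1000 / (RT) = -(0.97*1000) / 3051.238 = -0.31790375
K = exp(-0.31790375)
K = 0.72767282, rounded to 4 significant figures:

0.7277


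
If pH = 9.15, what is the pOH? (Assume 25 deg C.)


At 25 deg C, pH + pOH = 14.
pOH = 14 - pH = 14 - 9.15
pOH = 4.85:

4.85


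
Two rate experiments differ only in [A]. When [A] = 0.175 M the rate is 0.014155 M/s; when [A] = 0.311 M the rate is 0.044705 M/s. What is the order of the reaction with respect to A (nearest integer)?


Rate is proportional to [A]^n, so rate2/rate1 = ([A]2/[A]1)^n. Take logs to solve for n.
rate2/rate1 = 0.044705 / 0.014155 = 3.1582
[A]2/[A]1 = 0.311 / 0.175 = 1.7771
n = ln(3.1582) / ln(1.7771) = 2.0
Nearest integer order:

2


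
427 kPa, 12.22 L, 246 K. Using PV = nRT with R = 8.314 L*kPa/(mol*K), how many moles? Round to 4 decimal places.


PV = nRT, solve for n = PV / (RT).
PV = 427 * 12.22 = 5217.94
RT = 8.314 * 246 = 2045.244
n = 5217.94 / 2045.244
n = 2.5512555 mol, rounded to 4 dp:

2.5513 mol


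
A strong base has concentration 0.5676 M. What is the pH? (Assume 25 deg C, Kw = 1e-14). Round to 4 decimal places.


A strong base dissociates completely, so [OH-] equals the given concentration.
pOH = -log10([OH-]) = -log10(0.5676) = 0.245958
pH = 14 - pOH = 14 - 0.245958
pH = 13.754042, rounded to 4 dp:

13.7540


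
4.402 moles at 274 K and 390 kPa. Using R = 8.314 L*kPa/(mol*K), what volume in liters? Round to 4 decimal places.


PV = nRT, solve for V = nRT / P.
nRT = 4.402 * 8.314 * 274 = 10027.9145
V = 10027.9145 / 390
V = 25.71260128 L, rounded to 4 dp:

25.7126 L


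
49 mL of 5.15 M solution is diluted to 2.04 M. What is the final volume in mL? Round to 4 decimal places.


Dilution: M1*V1 = M2*V2, solve for V2.
V2 = M1*V1 / M2
V2 = 5.15 * 49 / 2.04
V2 = 252.35 / 2.04
V2 = 123.70098039 mL, rounded to 4 dp:

123.7010 mL


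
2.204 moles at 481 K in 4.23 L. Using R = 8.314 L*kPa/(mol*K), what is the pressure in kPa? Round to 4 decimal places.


PV = nRT, solve for P = nRT / V.
nRT = 2.204 * 8.314 * 481 = 8813.8709
P = 8813.8709 / 4.23
P = 2083.65742317 kPa, rounded to 4 dp:

2083.6574 kPa


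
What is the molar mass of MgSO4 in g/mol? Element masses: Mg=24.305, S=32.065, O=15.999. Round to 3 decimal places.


M = sum(count * atomic_mass) over atoms.
M = 1*24.305 + 1*32.065 + 4*15.999
M = 24.305 + 32.065 + 63.996
M = 120.366 g/mol, rounded to 3 dp:

120.366 g/mol


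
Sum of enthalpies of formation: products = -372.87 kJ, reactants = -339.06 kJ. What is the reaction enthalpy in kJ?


dH_rxn = sum(dH_f products) - sum(dH_f reactants)
dH_rxn = -372.87 - (-339.06)
dH_rxn = -33.81 kJ:

-33.81 kJ


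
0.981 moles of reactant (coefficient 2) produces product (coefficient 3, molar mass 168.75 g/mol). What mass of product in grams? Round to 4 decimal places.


Use the coefficient ratio to convert reactant moles to product moles, then multiply by the product's molar mass.
moles_P = moles_R * (coeff_P / coeff_R) = 0.981 * (3/2) = 1.4715
mass_P = moles_P * M_P = 1.4715 * 168.75
mass_P = 248.315625 g, rounded to 4 dp:

248.3156 g


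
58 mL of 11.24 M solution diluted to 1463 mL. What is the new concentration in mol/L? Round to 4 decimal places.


Dilution: M1*V1 = M2*V2, solve for M2.
M2 = M1*V1 / V2
M2 = 11.24 * 58 / 1463
M2 = 651.92 / 1463
M2 = 0.44560492 mol/L, rounded to 4 dp:

0.4456 mol/L


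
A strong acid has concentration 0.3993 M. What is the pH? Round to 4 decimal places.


A strong acid dissociates completely, so [H+] equals the given concentration.
pH = -log10([H+]) = -log10(0.3993)
pH = 0.39870069, rounded to 4 dp:

0.3987


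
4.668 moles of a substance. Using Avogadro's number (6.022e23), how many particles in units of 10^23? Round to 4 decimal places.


N = n * NA, then divide by 1e23 for the requested units.
N / 1e23 = n * 6.022
N / 1e23 = 4.668 * 6.022
N / 1e23 = 28.110696, rounded to 4 dp:

28.1107


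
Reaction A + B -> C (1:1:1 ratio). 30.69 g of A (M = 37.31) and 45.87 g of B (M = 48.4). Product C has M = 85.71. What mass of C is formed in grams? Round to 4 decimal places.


Find moles of each reactant; the smaller value is the limiting reagent in a 1:1:1 reaction, so moles_C equals moles of the limiter.
n_A = mass_A / M_A = 30.69 / 37.31 = 0.822568 mol
n_B = mass_B / M_B = 45.87 / 48.4 = 0.947727 mol
Limiting reagent: A (smaller), n_limiting = 0.822568 mol
mass_C = n_limiting * M_C = 0.822568 * 85.71
mass_C = 70.50230328 g, rounded to 4 dp:

70.5023 g


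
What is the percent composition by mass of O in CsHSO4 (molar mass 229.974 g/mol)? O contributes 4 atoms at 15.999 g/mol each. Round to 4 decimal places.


pct = 100 * (n_elem * M_elem) / M_total
mass_contribution = 4 * 15.999 = 63.996 g/mol
pct = 100 * 63.996 / 229.974
pct = 27.82749354 %, rounded to 4 dp:

27.8275 %


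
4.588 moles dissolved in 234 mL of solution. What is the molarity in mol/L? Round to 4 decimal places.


Convert volume to liters: V_L = V_mL / 1000.
V_L = 234 / 1000 = 0.234 L
M = n / V_L = 4.588 / 0.234
M = 19.60683761 mol/L, rounded to 4 dp:

19.6068 mol/L


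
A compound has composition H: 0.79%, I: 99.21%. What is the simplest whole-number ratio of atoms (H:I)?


Assume 100 g of compound, divide each mass% by atomic mass to get moles, then normalize by the smallest to get a raw atom ratio.
Moles per 100 g: H: 0.79/1.008 = 0.7837, I: 99.21/126.904 = 0.7818
Raw ratio (divide by min = 0.7818): H: 1.003, I: 1.0
Multiply by 1 to clear fractions: H: 1.003 ~= 1, I: 1.0 ~= 1
Reduce by GCD to get the simplest whole-number ratio:

1:1


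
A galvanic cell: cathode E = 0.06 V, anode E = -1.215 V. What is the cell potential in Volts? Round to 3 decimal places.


Standard cell potential: E_cell = E_cathode - E_anode.
E_cell = 0.06 - (-1.215)
E_cell = 1.275 V, rounded to 3 dp:

1.275 V


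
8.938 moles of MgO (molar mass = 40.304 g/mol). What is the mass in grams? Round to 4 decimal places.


mass = n * M
mass = 8.938 * 40.304
mass = 360.237152 g, rounded to 4 dp:

360.2372 g


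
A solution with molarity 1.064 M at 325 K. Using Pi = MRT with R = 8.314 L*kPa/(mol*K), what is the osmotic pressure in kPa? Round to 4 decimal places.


Osmotic pressure (van't Hoff): Pi = M*R*T.
RT = 8.314 * 325 = 2702.05
Pi = 1.064 * 2702.05
Pi = 2874.9812 kPa, rounded to 4 dp:

2874.9812 kPa


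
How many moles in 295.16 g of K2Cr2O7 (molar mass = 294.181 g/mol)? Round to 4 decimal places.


n = mass / M
n = 295.16 / 294.181
n = 1.00332788 mol, rounded to 4 dp:

1.0033 mol


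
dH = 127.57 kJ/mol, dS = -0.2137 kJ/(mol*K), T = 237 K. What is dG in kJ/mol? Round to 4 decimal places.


Gibbs: dG = dH - T*dS (consistent units, dS already in kJ/(mol*K)).
T*dS = 237 * -0.2137 = -50.6469
dG = 127.57 - (-50.6469)
dG = 178.2169 kJ/mol, rounded to 4 dp:

178.2169 kJ/mol


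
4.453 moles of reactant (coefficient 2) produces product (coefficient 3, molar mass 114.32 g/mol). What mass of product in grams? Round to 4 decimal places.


Use the coefficient ratio to convert reactant moles to product moles, then multiply by the product's molar mass.
moles_P = moles_R * (coeff_P / coeff_R) = 4.453 * (3/2) = 6.6795
mass_P = moles_P * M_P = 6.6795 * 114.32
mass_P = 763.60044 g, rounded to 4 dp:

763.6004 g


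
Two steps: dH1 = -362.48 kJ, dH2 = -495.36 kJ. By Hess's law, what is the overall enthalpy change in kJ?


Hess's law: enthalpy is a state function, so add the step enthalpies.
dH_total = dH1 + dH2 = -362.48 + (-495.36)
dH_total = -857.84 kJ:

-857.84 kJ


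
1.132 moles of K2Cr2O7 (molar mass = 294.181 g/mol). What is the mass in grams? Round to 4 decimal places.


mass = n * M
mass = 1.132 * 294.181
mass = 333.012892 g, rounded to 4 dp:

333.0129 g


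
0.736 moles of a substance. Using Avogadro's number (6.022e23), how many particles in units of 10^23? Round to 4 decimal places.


N = n * NA, then divide by 1e23 for the requested units.
N / 1e23 = n * 6.022
N / 1e23 = 0.736 * 6.022
N / 1e23 = 4.432192, rounded to 4 dp:

4.4322


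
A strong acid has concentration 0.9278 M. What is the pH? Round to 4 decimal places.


A strong acid dissociates completely, so [H+] equals the given concentration.
pH = -log10([H+]) = -log10(0.9278)
pH = 0.03254563, rounded to 4 dp:

0.0325


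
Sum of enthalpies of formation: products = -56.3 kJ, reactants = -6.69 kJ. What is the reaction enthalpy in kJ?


dH_rxn = sum(dH_f products) - sum(dH_f reactants)
dH_rxn = -56.3 - (-6.69)
dH_rxn = -49.61 kJ:

-49.61 kJ


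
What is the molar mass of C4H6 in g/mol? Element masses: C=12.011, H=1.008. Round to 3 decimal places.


M = sum(count * atomic_mass) over atoms.
M = 4*12.011 + 6*1.008
M = 48.044 + 6.048
M = 54.092 g/mol, rounded to 3 dp:

54.092 g/mol


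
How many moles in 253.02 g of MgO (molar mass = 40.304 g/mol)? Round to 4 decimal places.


n = mass / M
n = 253.02 / 40.304
n = 6.27778881 mol, rounded to 4 dp:

6.2778 mol


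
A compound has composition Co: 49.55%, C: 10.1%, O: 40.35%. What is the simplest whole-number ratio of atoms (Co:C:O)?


Assume 100 g of compound, divide each mass% by atomic mass to get moles, then normalize by the smallest to get a raw atom ratio.
Moles per 100 g: Co: 49.55/58.933 = 0.8408, C: 10.1/12.011 = 0.8409, O: 40.35/15.999 = 2.522
Raw ratio (divide by min = 0.8408): Co: 1.0, C: 1.0, O: 3.0
Multiply by 1 to clear fractions: Co: 1.0 ~= 1, C: 1.0 ~= 1, O: 3.0 ~= 3
Reduce by GCD to get the simplest whole-number ratio:

1:1:3


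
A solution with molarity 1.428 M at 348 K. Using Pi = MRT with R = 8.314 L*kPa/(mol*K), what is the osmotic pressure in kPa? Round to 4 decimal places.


Osmotic pressure (van't Hoff): Pi = M*R*T.
RT = 8.314 * 348 = 2893.272
Pi = 1.428 * 2893.272
Pi = 4131.592416 kPa, rounded to 4 dp:

4131.5924 kPa


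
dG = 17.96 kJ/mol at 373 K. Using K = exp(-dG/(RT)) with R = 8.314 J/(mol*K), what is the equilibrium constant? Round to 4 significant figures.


dG is in kJ/mol; multiply by 1000 to match R in J/(mol*K).
RT = 8.314 * 373 = 3101.122 J/mol
exponent = -dG*1000 / (RT) = -(17.96*1000) / 3101.122 = -5.79145226
K = exp(-5.79145226)
K = 0.0030535444, rounded to 4 significant figures:

0.003054


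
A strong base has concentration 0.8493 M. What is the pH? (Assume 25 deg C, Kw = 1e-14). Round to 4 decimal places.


A strong base dissociates completely, so [OH-] equals the given concentration.
pOH = -log10([OH-]) = -log10(0.8493) = 0.070939
pH = 14 - pOH = 14 - 0.070939
pH = 13.929061, rounded to 4 dp:

13.9291


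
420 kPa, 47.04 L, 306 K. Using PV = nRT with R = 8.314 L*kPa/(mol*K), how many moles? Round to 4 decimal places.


PV = nRT, solve for n = PV / (RT).
PV = 420 * 47.04 = 19756.8
RT = 8.314 * 306 = 2544.084
n = 19756.8 / 2544.084
n = 7.76578132 mol, rounded to 4 dp:

7.7658 mol


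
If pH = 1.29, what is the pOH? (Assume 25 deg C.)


At 25 deg C, pH + pOH = 14.
pOH = 14 - pH = 14 - 1.29
pOH = 12.71:

12.71


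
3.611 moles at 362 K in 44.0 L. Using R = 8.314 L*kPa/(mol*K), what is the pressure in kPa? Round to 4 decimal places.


PV = nRT, solve for P = nRT / V.
nRT = 3.611 * 8.314 * 362 = 10867.9111
P = 10867.9111 / 44.0
P = 246.99797955 kPa, rounded to 4 dp:

246.9980 kPa


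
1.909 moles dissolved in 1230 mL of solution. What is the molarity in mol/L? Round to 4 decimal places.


Convert volume to liters: V_L = V_mL / 1000.
V_L = 1230 / 1000 = 1.23 L
M = n / V_L = 1.909 / 1.23
M = 1.55203252 mol/L, rounded to 4 dp:

1.5520 mol/L


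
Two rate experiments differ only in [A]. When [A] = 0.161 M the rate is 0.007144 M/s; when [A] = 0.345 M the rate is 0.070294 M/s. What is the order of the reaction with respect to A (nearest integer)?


Rate is proportional to [A]^n, so rate2/rate1 = ([A]2/[A]1)^n. Take logs to solve for n.
rate2/rate1 = 0.070294 / 0.007144 = 9.8396
[A]2/[A]1 = 0.345 / 0.161 = 2.1429
n = ln(9.8396) / ln(2.1429) = 3.0
Nearest integer order:

3


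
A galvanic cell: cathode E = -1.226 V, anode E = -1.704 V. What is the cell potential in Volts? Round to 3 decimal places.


Standard cell potential: E_cell = E_cathode - E_anode.
E_cell = -1.226 - (-1.704)
E_cell = 0.478 V, rounded to 3 dp:

0.478 V


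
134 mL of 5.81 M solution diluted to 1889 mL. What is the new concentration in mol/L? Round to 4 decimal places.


Dilution: M1*V1 = M2*V2, solve for M2.
M2 = M1*V1 / V2
M2 = 5.81 * 134 / 1889
M2 = 778.54 / 1889
M2 = 0.41214399 mol/L, rounded to 4 dp:

0.4121 mol/L


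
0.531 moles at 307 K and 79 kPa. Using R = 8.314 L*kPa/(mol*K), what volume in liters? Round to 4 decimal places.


PV = nRT, solve for V = nRT / P.
nRT = 0.531 * 8.314 * 307 = 1355.3233
V = 1355.3233 / 79
V = 17.15599114 L, rounded to 4 dp:

17.1560 L


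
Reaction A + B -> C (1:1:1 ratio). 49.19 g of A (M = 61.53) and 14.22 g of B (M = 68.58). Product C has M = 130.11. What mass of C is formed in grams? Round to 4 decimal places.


Find moles of each reactant; the smaller value is the limiting reagent in a 1:1:1 reaction, so moles_C equals moles of the limiter.
n_A = mass_A / M_A = 49.19 / 61.53 = 0.799447 mol
n_B = mass_B / M_B = 14.22 / 68.58 = 0.207349 mol
Limiting reagent: B (smaller), n_limiting = 0.207349 mol
mass_C = n_limiting * M_C = 0.207349 * 130.11
mass_C = 26.97817839 g, rounded to 4 dp:

26.9782 g


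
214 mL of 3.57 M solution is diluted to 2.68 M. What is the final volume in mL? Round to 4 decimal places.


Dilution: M1*V1 = M2*V2, solve for V2.
V2 = M1*V1 / M2
V2 = 3.57 * 214 / 2.68
V2 = 763.98 / 2.68
V2 = 285.06716418 mL, rounded to 4 dp:

285.0672 mL


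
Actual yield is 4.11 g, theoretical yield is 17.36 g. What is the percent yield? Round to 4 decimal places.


% yield = 100 * actual / theoretical
% yield = 100 * 4.11 / 17.36
% yield = 23.67511521 %, rounded to 4 dp:

23.6751 %


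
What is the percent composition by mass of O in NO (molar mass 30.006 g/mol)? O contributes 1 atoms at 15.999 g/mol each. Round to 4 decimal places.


pct = 100 * (n_elem * M_elem) / M_total
mass_contribution = 1 * 15.999 = 15.999 g/mol
pct = 100 * 15.999 / 30.006
pct = 53.31933613 %, rounded to 4 dp:

53.3193 %


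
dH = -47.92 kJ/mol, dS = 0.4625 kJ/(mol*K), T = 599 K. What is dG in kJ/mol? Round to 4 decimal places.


Gibbs: dG = dH - T*dS (consistent units, dS already in kJ/(mol*K)).
T*dS = 599 * 0.4625 = 277.0375
dG = -47.92 - (277.0375)
dG = -324.9575 kJ/mol, rounded to 4 dp:

-324.9575 kJ/mol


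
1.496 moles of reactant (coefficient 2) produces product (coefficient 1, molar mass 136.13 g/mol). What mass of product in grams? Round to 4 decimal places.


Use the coefficient ratio to convert reactant moles to product moles, then multiply by the product's molar mass.
moles_P = moles_R * (coeff_P / coeff_R) = 1.496 * (1/2) = 0.748
mass_P = moles_P * M_P = 0.748 * 136.13
mass_P = 101.82524 g, rounded to 4 dp:

101.8252 g


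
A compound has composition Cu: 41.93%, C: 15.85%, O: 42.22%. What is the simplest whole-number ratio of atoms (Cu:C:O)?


Assume 100 g of compound, divide each mass% by atomic mass to get moles, then normalize by the smallest to get a raw atom ratio.
Moles per 100 g: Cu: 41.93/63.546 = 0.6598, C: 15.85/12.011 = 1.3196, O: 42.22/15.999 = 2.6389
Raw ratio (divide by min = 0.6598): Cu: 1.0, C: 2.0, O: 3.999
Multiply by 1 to clear fractions: Cu: 1.0 ~= 1, C: 2.0 ~= 2, O: 3.999 ~= 4
Reduce by GCD to get the simplest whole-number ratio:

1:2:4


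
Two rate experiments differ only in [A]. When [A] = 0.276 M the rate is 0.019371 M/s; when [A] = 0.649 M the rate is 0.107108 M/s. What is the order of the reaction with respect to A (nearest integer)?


Rate is proportional to [A]^n, so rate2/rate1 = ([A]2/[A]1)^n. Take logs to solve for n.
rate2/rate1 = 0.107108 / 0.019371 = 5.5293
[A]2/[A]1 = 0.649 / 0.276 = 2.3514
n = ln(5.5293) / ln(2.3514) = 2.0
Nearest integer order:

2


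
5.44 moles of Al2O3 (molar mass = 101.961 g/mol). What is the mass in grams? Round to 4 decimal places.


mass = n * M
mass = 5.44 * 101.961
mass = 554.66784 g, rounded to 4 dp:

554.6678 g


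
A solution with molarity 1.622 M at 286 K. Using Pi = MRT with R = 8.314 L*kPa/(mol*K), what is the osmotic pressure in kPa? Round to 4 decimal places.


Osmotic pressure (van't Hoff): Pi = M*R*T.
RT = 8.314 * 286 = 2377.804
Pi = 1.622 * 2377.804
Pi = 3856.798088 kPa, rounded to 4 dp:

3856.7981 kPa


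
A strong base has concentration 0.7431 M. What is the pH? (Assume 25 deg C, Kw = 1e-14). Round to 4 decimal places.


A strong base dissociates completely, so [OH-] equals the given concentration.
pOH = -log10([OH-]) = -log10(0.7431) = 0.128953
pH = 14 - pOH = 14 - 0.128953
pH = 13.871047, rounded to 4 dp:

13.8710


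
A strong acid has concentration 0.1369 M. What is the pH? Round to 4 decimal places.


A strong acid dissociates completely, so [H+] equals the given concentration.
pH = -log10([H+]) = -log10(0.1369)
pH = 0.86359655, rounded to 4 dp:

0.8636


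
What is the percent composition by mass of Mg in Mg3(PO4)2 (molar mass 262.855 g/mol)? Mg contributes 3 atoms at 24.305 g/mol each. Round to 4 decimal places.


pct = 100 * (n_elem * M_elem) / M_total
mass_contribution = 3 * 24.305 = 72.915 g/mol
pct = 100 * 72.915 / 262.855
pct = 27.73962831 %, rounded to 4 dp:

27.7396 %


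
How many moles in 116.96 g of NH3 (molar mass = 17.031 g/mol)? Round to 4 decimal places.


n = mass / M
n = 116.96 / 17.031
n = 6.86747695 mol, rounded to 4 dp:

6.8675 mol


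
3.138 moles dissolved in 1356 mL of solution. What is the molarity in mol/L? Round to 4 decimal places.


Convert volume to liters: V_L = V_mL / 1000.
V_L = 1356 / 1000 = 1.356 L
M = n / V_L = 3.138 / 1.356
M = 2.31415929 mol/L, rounded to 4 dp:

2.3142 mol/L


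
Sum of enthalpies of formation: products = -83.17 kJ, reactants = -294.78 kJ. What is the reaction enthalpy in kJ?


dH_rxn = sum(dH_f products) - sum(dH_f reactants)
dH_rxn = -83.17 - (-294.78)
dH_rxn = 211.61 kJ:

211.61 kJ


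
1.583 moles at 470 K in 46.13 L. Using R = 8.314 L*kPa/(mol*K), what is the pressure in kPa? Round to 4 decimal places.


PV = nRT, solve for P = nRT / V.
nRT = 1.583 * 8.314 * 470 = 6185.6991
P = 6185.6991 / 46.13
P = 134.09276176 kPa, rounded to 4 dp:

134.0928 kPa


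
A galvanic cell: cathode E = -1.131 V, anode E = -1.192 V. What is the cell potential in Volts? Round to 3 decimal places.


Standard cell potential: E_cell = E_cathode - E_anode.
E_cell = -1.131 - (-1.192)
E_cell = 0.061 V, rounded to 3 dp:

0.061 V


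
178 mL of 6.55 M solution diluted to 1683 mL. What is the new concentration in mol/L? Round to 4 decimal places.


Dilution: M1*V1 = M2*V2, solve for M2.
M2 = M1*V1 / V2
M2 = 6.55 * 178 / 1683
M2 = 1165.9 / 1683
M2 = 0.69275104 mol/L, rounded to 4 dp:

0.6928 mol/L
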